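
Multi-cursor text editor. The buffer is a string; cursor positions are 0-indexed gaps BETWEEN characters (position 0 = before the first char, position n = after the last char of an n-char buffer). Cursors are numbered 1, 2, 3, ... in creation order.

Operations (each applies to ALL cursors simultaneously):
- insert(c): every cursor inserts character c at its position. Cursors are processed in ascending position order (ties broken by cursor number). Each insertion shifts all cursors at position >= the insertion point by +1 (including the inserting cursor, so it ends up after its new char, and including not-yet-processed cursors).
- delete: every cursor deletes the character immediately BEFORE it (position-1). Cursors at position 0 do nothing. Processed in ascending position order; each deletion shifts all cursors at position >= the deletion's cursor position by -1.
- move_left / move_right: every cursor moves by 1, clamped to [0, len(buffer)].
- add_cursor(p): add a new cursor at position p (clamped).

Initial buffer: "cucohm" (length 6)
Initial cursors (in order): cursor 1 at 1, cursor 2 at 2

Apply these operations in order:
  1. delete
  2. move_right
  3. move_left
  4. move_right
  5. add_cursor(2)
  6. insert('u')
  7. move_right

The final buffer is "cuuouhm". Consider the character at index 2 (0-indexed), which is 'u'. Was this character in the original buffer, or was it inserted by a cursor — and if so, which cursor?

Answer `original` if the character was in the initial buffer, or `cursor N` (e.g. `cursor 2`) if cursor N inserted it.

Answer: cursor 2

Derivation:
After op 1 (delete): buffer="cohm" (len 4), cursors c1@0 c2@0, authorship ....
After op 2 (move_right): buffer="cohm" (len 4), cursors c1@1 c2@1, authorship ....
After op 3 (move_left): buffer="cohm" (len 4), cursors c1@0 c2@0, authorship ....
After op 4 (move_right): buffer="cohm" (len 4), cursors c1@1 c2@1, authorship ....
After op 5 (add_cursor(2)): buffer="cohm" (len 4), cursors c1@1 c2@1 c3@2, authorship ....
After op 6 (insert('u')): buffer="cuuouhm" (len 7), cursors c1@3 c2@3 c3@5, authorship .12.3..
After op 7 (move_right): buffer="cuuouhm" (len 7), cursors c1@4 c2@4 c3@6, authorship .12.3..
Authorship (.=original, N=cursor N): . 1 2 . 3 . .
Index 2: author = 2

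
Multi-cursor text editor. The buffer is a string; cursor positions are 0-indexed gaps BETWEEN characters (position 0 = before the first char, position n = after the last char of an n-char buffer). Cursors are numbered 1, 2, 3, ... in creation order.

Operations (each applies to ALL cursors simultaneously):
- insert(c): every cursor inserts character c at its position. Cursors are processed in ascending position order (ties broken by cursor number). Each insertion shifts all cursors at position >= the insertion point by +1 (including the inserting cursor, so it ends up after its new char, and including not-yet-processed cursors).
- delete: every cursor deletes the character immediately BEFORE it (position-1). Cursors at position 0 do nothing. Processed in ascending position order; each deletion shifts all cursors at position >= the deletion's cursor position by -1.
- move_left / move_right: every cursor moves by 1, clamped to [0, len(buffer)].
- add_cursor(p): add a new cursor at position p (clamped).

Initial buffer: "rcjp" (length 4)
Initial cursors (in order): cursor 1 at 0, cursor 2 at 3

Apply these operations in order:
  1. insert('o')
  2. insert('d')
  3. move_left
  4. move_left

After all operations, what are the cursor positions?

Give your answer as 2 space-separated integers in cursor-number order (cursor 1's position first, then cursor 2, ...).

After op 1 (insert('o')): buffer="orcjop" (len 6), cursors c1@1 c2@5, authorship 1...2.
After op 2 (insert('d')): buffer="odrcjodp" (len 8), cursors c1@2 c2@7, authorship 11...22.
After op 3 (move_left): buffer="odrcjodp" (len 8), cursors c1@1 c2@6, authorship 11...22.
After op 4 (move_left): buffer="odrcjodp" (len 8), cursors c1@0 c2@5, authorship 11...22.

Answer: 0 5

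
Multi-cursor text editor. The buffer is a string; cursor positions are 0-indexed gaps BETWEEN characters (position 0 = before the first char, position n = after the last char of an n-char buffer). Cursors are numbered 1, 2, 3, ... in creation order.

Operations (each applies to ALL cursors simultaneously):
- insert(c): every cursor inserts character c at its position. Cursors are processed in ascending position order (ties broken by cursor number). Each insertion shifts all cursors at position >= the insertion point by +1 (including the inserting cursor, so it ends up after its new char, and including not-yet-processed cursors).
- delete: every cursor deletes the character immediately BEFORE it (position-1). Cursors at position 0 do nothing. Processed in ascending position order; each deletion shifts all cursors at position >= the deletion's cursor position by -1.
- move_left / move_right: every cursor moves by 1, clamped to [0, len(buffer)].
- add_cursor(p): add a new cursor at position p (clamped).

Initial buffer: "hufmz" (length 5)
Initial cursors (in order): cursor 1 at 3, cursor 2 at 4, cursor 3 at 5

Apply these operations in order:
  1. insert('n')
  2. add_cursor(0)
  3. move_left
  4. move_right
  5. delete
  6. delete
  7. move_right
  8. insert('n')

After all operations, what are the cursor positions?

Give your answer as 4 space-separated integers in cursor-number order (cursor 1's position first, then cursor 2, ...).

After op 1 (insert('n')): buffer="hufnmnzn" (len 8), cursors c1@4 c2@6 c3@8, authorship ...1.2.3
After op 2 (add_cursor(0)): buffer="hufnmnzn" (len 8), cursors c4@0 c1@4 c2@6 c3@8, authorship ...1.2.3
After op 3 (move_left): buffer="hufnmnzn" (len 8), cursors c4@0 c1@3 c2@5 c3@7, authorship ...1.2.3
After op 4 (move_right): buffer="hufnmnzn" (len 8), cursors c4@1 c1@4 c2@6 c3@8, authorship ...1.2.3
After op 5 (delete): buffer="ufmz" (len 4), cursors c4@0 c1@2 c2@3 c3@4, authorship ....
After op 6 (delete): buffer="u" (len 1), cursors c4@0 c1@1 c2@1 c3@1, authorship .
After op 7 (move_right): buffer="u" (len 1), cursors c1@1 c2@1 c3@1 c4@1, authorship .
After op 8 (insert('n')): buffer="unnnn" (len 5), cursors c1@5 c2@5 c3@5 c4@5, authorship .1234

Answer: 5 5 5 5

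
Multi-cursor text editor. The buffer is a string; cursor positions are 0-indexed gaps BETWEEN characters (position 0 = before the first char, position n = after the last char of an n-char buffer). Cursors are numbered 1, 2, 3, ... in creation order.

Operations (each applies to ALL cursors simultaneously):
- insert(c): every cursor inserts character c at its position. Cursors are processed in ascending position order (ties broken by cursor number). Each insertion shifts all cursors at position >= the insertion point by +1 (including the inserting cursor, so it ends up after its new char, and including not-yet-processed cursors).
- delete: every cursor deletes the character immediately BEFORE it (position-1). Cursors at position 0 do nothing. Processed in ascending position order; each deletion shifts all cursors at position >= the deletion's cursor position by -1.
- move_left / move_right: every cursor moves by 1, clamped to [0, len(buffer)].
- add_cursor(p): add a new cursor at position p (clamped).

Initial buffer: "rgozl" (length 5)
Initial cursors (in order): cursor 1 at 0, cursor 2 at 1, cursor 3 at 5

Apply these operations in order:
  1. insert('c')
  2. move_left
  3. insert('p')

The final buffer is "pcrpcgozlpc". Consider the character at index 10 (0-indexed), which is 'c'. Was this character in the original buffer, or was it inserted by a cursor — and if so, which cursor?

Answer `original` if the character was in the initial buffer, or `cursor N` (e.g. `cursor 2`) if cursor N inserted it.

Answer: cursor 3

Derivation:
After op 1 (insert('c')): buffer="crcgozlc" (len 8), cursors c1@1 c2@3 c3@8, authorship 1.2....3
After op 2 (move_left): buffer="crcgozlc" (len 8), cursors c1@0 c2@2 c3@7, authorship 1.2....3
After op 3 (insert('p')): buffer="pcrpcgozlpc" (len 11), cursors c1@1 c2@4 c3@10, authorship 11.22....33
Authorship (.=original, N=cursor N): 1 1 . 2 2 . . . . 3 3
Index 10: author = 3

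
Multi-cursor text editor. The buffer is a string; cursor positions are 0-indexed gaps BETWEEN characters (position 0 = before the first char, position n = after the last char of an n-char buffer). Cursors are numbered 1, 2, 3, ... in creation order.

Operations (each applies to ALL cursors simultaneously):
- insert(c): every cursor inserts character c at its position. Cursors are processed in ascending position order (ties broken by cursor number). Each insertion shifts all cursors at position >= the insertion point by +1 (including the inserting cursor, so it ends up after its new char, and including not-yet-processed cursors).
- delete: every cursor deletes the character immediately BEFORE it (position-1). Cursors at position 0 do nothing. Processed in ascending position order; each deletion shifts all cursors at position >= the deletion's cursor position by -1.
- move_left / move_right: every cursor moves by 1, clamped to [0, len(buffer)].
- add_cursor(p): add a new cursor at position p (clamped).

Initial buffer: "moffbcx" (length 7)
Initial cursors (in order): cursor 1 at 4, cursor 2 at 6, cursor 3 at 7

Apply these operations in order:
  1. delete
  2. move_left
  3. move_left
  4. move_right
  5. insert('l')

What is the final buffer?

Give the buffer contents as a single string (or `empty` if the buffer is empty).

After op 1 (delete): buffer="mofb" (len 4), cursors c1@3 c2@4 c3@4, authorship ....
After op 2 (move_left): buffer="mofb" (len 4), cursors c1@2 c2@3 c3@3, authorship ....
After op 3 (move_left): buffer="mofb" (len 4), cursors c1@1 c2@2 c3@2, authorship ....
After op 4 (move_right): buffer="mofb" (len 4), cursors c1@2 c2@3 c3@3, authorship ....
After op 5 (insert('l')): buffer="molfllb" (len 7), cursors c1@3 c2@6 c3@6, authorship ..1.23.

Answer: molfllb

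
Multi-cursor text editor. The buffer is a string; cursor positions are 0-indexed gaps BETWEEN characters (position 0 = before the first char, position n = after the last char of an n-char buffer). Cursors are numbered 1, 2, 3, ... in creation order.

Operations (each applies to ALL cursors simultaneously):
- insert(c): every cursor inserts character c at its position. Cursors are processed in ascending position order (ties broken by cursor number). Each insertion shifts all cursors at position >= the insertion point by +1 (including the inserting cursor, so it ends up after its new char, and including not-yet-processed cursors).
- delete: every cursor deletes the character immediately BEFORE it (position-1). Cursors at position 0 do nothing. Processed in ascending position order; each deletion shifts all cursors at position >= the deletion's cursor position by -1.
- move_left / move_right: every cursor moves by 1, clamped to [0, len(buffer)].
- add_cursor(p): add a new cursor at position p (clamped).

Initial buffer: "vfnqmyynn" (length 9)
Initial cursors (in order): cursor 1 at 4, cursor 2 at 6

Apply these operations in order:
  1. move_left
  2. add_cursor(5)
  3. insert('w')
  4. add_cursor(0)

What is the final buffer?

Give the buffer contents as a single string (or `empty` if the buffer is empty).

Answer: vfnwqmwwyynn

Derivation:
After op 1 (move_left): buffer="vfnqmyynn" (len 9), cursors c1@3 c2@5, authorship .........
After op 2 (add_cursor(5)): buffer="vfnqmyynn" (len 9), cursors c1@3 c2@5 c3@5, authorship .........
After op 3 (insert('w')): buffer="vfnwqmwwyynn" (len 12), cursors c1@4 c2@8 c3@8, authorship ...1..23....
After op 4 (add_cursor(0)): buffer="vfnwqmwwyynn" (len 12), cursors c4@0 c1@4 c2@8 c3@8, authorship ...1..23....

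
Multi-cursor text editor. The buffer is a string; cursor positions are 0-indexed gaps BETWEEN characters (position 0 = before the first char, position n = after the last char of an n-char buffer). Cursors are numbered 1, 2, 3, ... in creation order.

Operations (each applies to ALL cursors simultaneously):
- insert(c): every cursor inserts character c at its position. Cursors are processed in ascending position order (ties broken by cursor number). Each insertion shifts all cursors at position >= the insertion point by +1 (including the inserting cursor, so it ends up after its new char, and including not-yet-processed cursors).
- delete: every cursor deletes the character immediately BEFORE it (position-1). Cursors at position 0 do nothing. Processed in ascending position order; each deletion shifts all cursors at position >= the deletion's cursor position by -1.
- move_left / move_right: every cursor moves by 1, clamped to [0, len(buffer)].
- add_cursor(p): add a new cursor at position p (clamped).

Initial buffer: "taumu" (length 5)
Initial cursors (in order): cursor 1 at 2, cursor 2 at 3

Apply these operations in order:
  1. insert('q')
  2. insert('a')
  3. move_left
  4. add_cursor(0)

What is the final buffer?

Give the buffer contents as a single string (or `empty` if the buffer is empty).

Answer: taqauqamu

Derivation:
After op 1 (insert('q')): buffer="taquqmu" (len 7), cursors c1@3 c2@5, authorship ..1.2..
After op 2 (insert('a')): buffer="taqauqamu" (len 9), cursors c1@4 c2@7, authorship ..11.22..
After op 3 (move_left): buffer="taqauqamu" (len 9), cursors c1@3 c2@6, authorship ..11.22..
After op 4 (add_cursor(0)): buffer="taqauqamu" (len 9), cursors c3@0 c1@3 c2@6, authorship ..11.22..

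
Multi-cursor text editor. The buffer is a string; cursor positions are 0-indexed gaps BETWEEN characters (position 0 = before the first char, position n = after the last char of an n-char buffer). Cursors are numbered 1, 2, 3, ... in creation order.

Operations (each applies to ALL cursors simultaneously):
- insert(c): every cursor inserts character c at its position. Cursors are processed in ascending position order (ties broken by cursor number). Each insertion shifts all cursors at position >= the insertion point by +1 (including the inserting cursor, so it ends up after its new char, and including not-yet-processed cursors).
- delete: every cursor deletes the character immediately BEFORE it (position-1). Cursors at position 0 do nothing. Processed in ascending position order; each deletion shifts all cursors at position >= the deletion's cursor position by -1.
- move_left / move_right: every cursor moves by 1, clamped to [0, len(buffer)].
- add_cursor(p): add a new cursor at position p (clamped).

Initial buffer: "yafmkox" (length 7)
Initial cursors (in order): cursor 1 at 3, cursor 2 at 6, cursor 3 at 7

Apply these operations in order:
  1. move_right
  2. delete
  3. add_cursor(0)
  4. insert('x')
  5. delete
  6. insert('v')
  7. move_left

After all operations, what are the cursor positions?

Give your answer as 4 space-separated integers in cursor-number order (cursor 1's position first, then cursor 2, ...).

Answer: 4 7 7 0

Derivation:
After op 1 (move_right): buffer="yafmkox" (len 7), cursors c1@4 c2@7 c3@7, authorship .......
After op 2 (delete): buffer="yafk" (len 4), cursors c1@3 c2@4 c3@4, authorship ....
After op 3 (add_cursor(0)): buffer="yafk" (len 4), cursors c4@0 c1@3 c2@4 c3@4, authorship ....
After op 4 (insert('x')): buffer="xyafxkxx" (len 8), cursors c4@1 c1@5 c2@8 c3@8, authorship 4...1.23
After op 5 (delete): buffer="yafk" (len 4), cursors c4@0 c1@3 c2@4 c3@4, authorship ....
After op 6 (insert('v')): buffer="vyafvkvv" (len 8), cursors c4@1 c1@5 c2@8 c3@8, authorship 4...1.23
After op 7 (move_left): buffer="vyafvkvv" (len 8), cursors c4@0 c1@4 c2@7 c3@7, authorship 4...1.23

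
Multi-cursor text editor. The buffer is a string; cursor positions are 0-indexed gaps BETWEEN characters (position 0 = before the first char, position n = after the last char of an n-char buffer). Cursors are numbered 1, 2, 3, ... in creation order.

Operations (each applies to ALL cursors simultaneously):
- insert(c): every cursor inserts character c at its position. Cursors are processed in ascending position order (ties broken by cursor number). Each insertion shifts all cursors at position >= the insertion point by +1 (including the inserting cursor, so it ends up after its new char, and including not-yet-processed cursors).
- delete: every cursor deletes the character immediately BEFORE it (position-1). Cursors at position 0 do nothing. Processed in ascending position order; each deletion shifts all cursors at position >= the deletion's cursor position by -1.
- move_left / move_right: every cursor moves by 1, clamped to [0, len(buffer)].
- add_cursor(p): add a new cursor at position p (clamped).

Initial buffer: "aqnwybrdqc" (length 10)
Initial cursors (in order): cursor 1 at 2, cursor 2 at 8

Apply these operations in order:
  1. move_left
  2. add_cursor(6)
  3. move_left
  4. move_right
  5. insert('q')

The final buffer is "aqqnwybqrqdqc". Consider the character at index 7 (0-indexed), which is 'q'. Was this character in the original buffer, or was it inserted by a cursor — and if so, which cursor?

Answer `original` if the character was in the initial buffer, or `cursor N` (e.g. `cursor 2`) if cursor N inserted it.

After op 1 (move_left): buffer="aqnwybrdqc" (len 10), cursors c1@1 c2@7, authorship ..........
After op 2 (add_cursor(6)): buffer="aqnwybrdqc" (len 10), cursors c1@1 c3@6 c2@7, authorship ..........
After op 3 (move_left): buffer="aqnwybrdqc" (len 10), cursors c1@0 c3@5 c2@6, authorship ..........
After op 4 (move_right): buffer="aqnwybrdqc" (len 10), cursors c1@1 c3@6 c2@7, authorship ..........
After op 5 (insert('q')): buffer="aqqnwybqrqdqc" (len 13), cursors c1@2 c3@8 c2@10, authorship .1.....3.2...
Authorship (.=original, N=cursor N): . 1 . . . . . 3 . 2 . . .
Index 7: author = 3

Answer: cursor 3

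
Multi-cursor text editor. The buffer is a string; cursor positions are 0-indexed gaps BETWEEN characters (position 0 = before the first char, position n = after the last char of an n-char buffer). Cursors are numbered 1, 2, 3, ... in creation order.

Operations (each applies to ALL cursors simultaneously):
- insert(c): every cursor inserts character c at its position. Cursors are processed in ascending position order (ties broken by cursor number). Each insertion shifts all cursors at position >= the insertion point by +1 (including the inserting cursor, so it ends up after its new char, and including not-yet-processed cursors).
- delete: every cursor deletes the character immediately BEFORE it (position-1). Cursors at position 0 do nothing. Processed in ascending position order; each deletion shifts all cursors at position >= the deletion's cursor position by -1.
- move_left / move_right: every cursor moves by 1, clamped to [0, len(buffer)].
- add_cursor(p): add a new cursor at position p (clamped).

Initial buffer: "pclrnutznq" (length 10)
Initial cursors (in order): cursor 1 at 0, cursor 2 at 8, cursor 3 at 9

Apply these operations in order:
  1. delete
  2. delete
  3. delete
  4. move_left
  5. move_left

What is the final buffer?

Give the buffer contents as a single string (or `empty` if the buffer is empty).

After op 1 (delete): buffer="pclrnutq" (len 8), cursors c1@0 c2@7 c3@7, authorship ........
After op 2 (delete): buffer="pclrnq" (len 6), cursors c1@0 c2@5 c3@5, authorship ......
After op 3 (delete): buffer="pclq" (len 4), cursors c1@0 c2@3 c3@3, authorship ....
After op 4 (move_left): buffer="pclq" (len 4), cursors c1@0 c2@2 c3@2, authorship ....
After op 5 (move_left): buffer="pclq" (len 4), cursors c1@0 c2@1 c3@1, authorship ....

Answer: pclq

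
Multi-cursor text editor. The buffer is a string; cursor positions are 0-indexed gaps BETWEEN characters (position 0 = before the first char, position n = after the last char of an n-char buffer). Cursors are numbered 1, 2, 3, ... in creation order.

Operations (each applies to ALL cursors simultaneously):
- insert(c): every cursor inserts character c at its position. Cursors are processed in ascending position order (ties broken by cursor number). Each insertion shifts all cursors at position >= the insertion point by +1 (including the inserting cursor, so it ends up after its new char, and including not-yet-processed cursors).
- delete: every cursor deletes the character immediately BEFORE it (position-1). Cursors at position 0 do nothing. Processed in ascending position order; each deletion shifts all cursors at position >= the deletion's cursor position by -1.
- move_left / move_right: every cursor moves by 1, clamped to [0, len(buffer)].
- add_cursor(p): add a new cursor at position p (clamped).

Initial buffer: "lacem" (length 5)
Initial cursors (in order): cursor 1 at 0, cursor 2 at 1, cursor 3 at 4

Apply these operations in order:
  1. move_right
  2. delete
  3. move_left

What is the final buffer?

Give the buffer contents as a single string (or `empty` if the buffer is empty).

Answer: ce

Derivation:
After op 1 (move_right): buffer="lacem" (len 5), cursors c1@1 c2@2 c3@5, authorship .....
After op 2 (delete): buffer="ce" (len 2), cursors c1@0 c2@0 c3@2, authorship ..
After op 3 (move_left): buffer="ce" (len 2), cursors c1@0 c2@0 c3@1, authorship ..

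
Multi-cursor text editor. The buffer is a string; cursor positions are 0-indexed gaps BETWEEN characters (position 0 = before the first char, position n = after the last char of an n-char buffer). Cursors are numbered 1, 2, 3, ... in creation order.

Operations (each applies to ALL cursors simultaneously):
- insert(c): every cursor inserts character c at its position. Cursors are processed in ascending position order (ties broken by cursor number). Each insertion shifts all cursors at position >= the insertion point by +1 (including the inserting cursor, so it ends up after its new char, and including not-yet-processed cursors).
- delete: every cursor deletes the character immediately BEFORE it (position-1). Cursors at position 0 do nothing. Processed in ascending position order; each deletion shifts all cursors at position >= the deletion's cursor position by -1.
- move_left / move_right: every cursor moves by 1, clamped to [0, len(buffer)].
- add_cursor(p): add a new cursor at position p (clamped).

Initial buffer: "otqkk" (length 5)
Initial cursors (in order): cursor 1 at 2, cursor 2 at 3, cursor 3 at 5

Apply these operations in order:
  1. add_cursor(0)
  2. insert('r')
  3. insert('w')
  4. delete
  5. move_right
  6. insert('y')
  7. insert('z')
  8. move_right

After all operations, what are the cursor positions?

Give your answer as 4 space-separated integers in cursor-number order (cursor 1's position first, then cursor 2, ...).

Answer: 10 14 17 5

Derivation:
After op 1 (add_cursor(0)): buffer="otqkk" (len 5), cursors c4@0 c1@2 c2@3 c3@5, authorship .....
After op 2 (insert('r')): buffer="rotrqrkkr" (len 9), cursors c4@1 c1@4 c2@6 c3@9, authorship 4..1.2..3
After op 3 (insert('w')): buffer="rwotrwqrwkkrw" (len 13), cursors c4@2 c1@6 c2@9 c3@13, authorship 44..11.22..33
After op 4 (delete): buffer="rotrqrkkr" (len 9), cursors c4@1 c1@4 c2@6 c3@9, authorship 4..1.2..3
After op 5 (move_right): buffer="rotrqrkkr" (len 9), cursors c4@2 c1@5 c2@7 c3@9, authorship 4..1.2..3
After op 6 (insert('y')): buffer="roytrqyrkykry" (len 13), cursors c4@3 c1@7 c2@10 c3@13, authorship 4.4.1.12.2.33
After op 7 (insert('z')): buffer="royztrqyzrkyzkryz" (len 17), cursors c4@4 c1@9 c2@13 c3@17, authorship 4.44.1.112.22.333
After op 8 (move_right): buffer="royztrqyzrkyzkryz" (len 17), cursors c4@5 c1@10 c2@14 c3@17, authorship 4.44.1.112.22.333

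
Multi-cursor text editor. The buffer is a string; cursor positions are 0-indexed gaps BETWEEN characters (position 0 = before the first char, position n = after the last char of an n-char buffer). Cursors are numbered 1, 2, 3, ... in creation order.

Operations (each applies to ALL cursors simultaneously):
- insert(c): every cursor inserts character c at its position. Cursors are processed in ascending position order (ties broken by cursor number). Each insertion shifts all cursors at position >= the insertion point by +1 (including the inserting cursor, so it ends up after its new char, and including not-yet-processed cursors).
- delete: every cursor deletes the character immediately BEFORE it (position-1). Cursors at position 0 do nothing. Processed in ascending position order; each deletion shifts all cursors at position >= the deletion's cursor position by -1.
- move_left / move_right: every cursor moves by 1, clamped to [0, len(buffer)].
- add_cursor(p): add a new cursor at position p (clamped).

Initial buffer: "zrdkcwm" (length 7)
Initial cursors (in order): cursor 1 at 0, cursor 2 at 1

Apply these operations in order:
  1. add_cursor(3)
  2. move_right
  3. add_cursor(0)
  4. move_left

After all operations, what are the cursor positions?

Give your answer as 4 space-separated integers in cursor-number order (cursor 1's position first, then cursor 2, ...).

Answer: 0 1 3 0

Derivation:
After op 1 (add_cursor(3)): buffer="zrdkcwm" (len 7), cursors c1@0 c2@1 c3@3, authorship .......
After op 2 (move_right): buffer="zrdkcwm" (len 7), cursors c1@1 c2@2 c3@4, authorship .......
After op 3 (add_cursor(0)): buffer="zrdkcwm" (len 7), cursors c4@0 c1@1 c2@2 c3@4, authorship .......
After op 4 (move_left): buffer="zrdkcwm" (len 7), cursors c1@0 c4@0 c2@1 c3@3, authorship .......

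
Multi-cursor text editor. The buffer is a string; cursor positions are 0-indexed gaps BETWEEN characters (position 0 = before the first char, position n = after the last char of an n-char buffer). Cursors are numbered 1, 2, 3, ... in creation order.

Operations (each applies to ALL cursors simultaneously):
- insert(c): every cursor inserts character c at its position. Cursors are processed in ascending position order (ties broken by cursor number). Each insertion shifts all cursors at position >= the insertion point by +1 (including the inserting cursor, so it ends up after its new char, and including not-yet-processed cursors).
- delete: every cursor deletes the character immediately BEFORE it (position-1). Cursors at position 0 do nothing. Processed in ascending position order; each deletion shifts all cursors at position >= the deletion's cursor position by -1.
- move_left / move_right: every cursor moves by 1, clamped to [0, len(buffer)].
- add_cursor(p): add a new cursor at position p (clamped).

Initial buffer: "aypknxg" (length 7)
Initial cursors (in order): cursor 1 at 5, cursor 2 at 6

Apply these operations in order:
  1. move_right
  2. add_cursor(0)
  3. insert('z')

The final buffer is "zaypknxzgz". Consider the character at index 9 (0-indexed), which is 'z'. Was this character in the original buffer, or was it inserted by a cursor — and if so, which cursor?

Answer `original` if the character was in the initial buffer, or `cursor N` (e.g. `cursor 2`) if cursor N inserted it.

After op 1 (move_right): buffer="aypknxg" (len 7), cursors c1@6 c2@7, authorship .......
After op 2 (add_cursor(0)): buffer="aypknxg" (len 7), cursors c3@0 c1@6 c2@7, authorship .......
After op 3 (insert('z')): buffer="zaypknxzgz" (len 10), cursors c3@1 c1@8 c2@10, authorship 3......1.2
Authorship (.=original, N=cursor N): 3 . . . . . . 1 . 2
Index 9: author = 2

Answer: cursor 2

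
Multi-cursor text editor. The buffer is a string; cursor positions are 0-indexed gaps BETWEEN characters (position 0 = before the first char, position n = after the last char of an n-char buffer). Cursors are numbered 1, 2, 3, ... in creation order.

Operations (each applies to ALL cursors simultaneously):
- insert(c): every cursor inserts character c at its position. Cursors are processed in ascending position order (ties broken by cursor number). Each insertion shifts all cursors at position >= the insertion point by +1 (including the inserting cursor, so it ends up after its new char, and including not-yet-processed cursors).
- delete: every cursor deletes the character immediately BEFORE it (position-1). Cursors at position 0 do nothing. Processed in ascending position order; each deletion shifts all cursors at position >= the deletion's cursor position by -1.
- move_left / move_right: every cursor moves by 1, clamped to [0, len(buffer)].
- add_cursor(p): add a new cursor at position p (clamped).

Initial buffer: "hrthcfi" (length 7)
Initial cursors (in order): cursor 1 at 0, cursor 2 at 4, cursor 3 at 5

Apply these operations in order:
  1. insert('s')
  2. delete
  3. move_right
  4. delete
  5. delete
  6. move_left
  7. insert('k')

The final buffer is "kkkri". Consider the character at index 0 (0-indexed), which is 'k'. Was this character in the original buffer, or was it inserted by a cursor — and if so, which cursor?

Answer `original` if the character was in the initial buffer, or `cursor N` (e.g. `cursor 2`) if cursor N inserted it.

Answer: cursor 1

Derivation:
After op 1 (insert('s')): buffer="shrthscsfi" (len 10), cursors c1@1 c2@6 c3@8, authorship 1....2.3..
After op 2 (delete): buffer="hrthcfi" (len 7), cursors c1@0 c2@4 c3@5, authorship .......
After op 3 (move_right): buffer="hrthcfi" (len 7), cursors c1@1 c2@5 c3@6, authorship .......
After op 4 (delete): buffer="rthi" (len 4), cursors c1@0 c2@3 c3@3, authorship ....
After op 5 (delete): buffer="ri" (len 2), cursors c1@0 c2@1 c3@1, authorship ..
After op 6 (move_left): buffer="ri" (len 2), cursors c1@0 c2@0 c3@0, authorship ..
After op 7 (insert('k')): buffer="kkkri" (len 5), cursors c1@3 c2@3 c3@3, authorship 123..
Authorship (.=original, N=cursor N): 1 2 3 . .
Index 0: author = 1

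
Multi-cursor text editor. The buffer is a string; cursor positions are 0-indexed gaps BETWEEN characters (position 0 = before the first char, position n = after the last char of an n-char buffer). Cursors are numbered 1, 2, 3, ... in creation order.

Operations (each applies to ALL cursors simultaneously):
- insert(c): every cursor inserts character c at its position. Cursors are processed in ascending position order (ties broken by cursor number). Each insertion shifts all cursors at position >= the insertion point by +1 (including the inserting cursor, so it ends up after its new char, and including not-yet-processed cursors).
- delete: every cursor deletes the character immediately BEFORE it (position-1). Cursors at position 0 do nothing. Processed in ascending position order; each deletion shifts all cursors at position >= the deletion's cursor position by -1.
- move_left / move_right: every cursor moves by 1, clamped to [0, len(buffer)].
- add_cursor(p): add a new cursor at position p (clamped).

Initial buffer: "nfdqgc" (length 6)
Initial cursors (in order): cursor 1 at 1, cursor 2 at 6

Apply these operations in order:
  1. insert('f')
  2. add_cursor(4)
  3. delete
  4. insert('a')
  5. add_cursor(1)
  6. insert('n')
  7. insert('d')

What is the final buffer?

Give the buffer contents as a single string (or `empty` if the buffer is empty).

After op 1 (insert('f')): buffer="nffdqgcf" (len 8), cursors c1@2 c2@8, authorship .1.....2
After op 2 (add_cursor(4)): buffer="nffdqgcf" (len 8), cursors c1@2 c3@4 c2@8, authorship .1.....2
After op 3 (delete): buffer="nfqgc" (len 5), cursors c1@1 c3@2 c2@5, authorship .....
After op 4 (insert('a')): buffer="nafaqgca" (len 8), cursors c1@2 c3@4 c2@8, authorship .1.3...2
After op 5 (add_cursor(1)): buffer="nafaqgca" (len 8), cursors c4@1 c1@2 c3@4 c2@8, authorship .1.3...2
After op 6 (insert('n')): buffer="nnanfanqgcan" (len 12), cursors c4@2 c1@4 c3@7 c2@12, authorship .411.33...22
After op 7 (insert('d')): buffer="nndandfandqgcand" (len 16), cursors c4@3 c1@6 c3@10 c2@16, authorship .44111.333...222

Answer: nndandfandqgcand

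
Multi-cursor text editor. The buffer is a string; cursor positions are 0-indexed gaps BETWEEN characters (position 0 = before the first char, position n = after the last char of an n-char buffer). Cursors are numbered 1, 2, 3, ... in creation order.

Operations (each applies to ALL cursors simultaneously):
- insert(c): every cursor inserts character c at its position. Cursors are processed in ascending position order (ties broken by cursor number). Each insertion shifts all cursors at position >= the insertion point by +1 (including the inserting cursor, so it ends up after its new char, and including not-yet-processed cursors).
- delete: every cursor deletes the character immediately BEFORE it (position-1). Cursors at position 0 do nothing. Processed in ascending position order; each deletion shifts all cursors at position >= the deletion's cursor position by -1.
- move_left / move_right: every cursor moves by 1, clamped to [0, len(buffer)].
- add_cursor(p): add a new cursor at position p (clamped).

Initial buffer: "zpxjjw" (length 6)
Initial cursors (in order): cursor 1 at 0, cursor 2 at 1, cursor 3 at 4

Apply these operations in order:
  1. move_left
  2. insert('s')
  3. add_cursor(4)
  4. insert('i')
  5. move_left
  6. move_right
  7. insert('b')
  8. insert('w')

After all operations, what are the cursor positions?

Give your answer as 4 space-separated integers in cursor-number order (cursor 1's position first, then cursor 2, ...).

Answer: 8 8 18 13

Derivation:
After op 1 (move_left): buffer="zpxjjw" (len 6), cursors c1@0 c2@0 c3@3, authorship ......
After op 2 (insert('s')): buffer="sszpxsjjw" (len 9), cursors c1@2 c2@2 c3@6, authorship 12...3...
After op 3 (add_cursor(4)): buffer="sszpxsjjw" (len 9), cursors c1@2 c2@2 c4@4 c3@6, authorship 12...3...
After op 4 (insert('i')): buffer="ssiizpixsijjw" (len 13), cursors c1@4 c2@4 c4@7 c3@10, authorship 1212..4.33...
After op 5 (move_left): buffer="ssiizpixsijjw" (len 13), cursors c1@3 c2@3 c4@6 c3@9, authorship 1212..4.33...
After op 6 (move_right): buffer="ssiizpixsijjw" (len 13), cursors c1@4 c2@4 c4@7 c3@10, authorship 1212..4.33...
After op 7 (insert('b')): buffer="ssiibbzpibxsibjjw" (len 17), cursors c1@6 c2@6 c4@10 c3@14, authorship 121212..44.333...
After op 8 (insert('w')): buffer="ssiibbwwzpibwxsibwjjw" (len 21), cursors c1@8 c2@8 c4@13 c3@18, authorship 12121212..444.3333...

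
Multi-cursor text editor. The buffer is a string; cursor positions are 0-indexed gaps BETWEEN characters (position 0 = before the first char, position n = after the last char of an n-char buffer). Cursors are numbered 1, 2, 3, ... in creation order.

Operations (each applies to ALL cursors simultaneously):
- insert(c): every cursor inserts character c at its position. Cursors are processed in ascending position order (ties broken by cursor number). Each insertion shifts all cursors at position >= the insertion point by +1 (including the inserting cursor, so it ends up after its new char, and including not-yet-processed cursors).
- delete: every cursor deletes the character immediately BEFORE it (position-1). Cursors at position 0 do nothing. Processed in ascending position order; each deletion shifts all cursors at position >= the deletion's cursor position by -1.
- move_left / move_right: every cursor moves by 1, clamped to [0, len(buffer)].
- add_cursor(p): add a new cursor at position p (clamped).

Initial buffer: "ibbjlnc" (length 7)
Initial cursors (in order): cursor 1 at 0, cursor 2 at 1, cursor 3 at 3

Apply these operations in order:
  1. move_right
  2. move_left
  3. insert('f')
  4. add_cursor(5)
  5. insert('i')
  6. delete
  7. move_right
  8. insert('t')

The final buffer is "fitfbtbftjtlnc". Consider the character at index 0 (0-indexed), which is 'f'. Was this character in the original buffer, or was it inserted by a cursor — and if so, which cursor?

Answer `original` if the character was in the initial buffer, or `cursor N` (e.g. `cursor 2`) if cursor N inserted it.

Answer: cursor 1

Derivation:
After op 1 (move_right): buffer="ibbjlnc" (len 7), cursors c1@1 c2@2 c3@4, authorship .......
After op 2 (move_left): buffer="ibbjlnc" (len 7), cursors c1@0 c2@1 c3@3, authorship .......
After op 3 (insert('f')): buffer="fifbbfjlnc" (len 10), cursors c1@1 c2@3 c3@6, authorship 1.2..3....
After op 4 (add_cursor(5)): buffer="fifbbfjlnc" (len 10), cursors c1@1 c2@3 c4@5 c3@6, authorship 1.2..3....
After op 5 (insert('i')): buffer="fiifibbifijlnc" (len 14), cursors c1@2 c2@5 c4@8 c3@10, authorship 11.22..433....
After op 6 (delete): buffer="fifbbfjlnc" (len 10), cursors c1@1 c2@3 c4@5 c3@6, authorship 1.2..3....
After op 7 (move_right): buffer="fifbbfjlnc" (len 10), cursors c1@2 c2@4 c4@6 c3@7, authorship 1.2..3....
After op 8 (insert('t')): buffer="fitfbtbftjtlnc" (len 14), cursors c1@3 c2@6 c4@9 c3@11, authorship 1.12.2.34.3...
Authorship (.=original, N=cursor N): 1 . 1 2 . 2 . 3 4 . 3 . . .
Index 0: author = 1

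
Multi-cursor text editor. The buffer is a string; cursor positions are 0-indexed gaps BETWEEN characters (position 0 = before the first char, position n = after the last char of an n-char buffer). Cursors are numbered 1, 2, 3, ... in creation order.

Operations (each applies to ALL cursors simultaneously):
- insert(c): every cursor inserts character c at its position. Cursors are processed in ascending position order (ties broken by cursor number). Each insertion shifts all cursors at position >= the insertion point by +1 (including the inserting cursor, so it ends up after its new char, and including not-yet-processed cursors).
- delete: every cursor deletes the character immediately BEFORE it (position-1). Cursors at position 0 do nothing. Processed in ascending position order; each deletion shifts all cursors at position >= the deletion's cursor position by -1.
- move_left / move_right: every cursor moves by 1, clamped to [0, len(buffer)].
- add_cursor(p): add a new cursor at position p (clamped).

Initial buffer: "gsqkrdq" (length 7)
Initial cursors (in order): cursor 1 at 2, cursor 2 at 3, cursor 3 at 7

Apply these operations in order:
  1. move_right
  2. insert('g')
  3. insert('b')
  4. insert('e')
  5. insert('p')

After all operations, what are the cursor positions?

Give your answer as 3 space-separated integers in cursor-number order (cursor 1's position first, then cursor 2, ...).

After op 1 (move_right): buffer="gsqkrdq" (len 7), cursors c1@3 c2@4 c3@7, authorship .......
After op 2 (insert('g')): buffer="gsqgkgrdqg" (len 10), cursors c1@4 c2@6 c3@10, authorship ...1.2...3
After op 3 (insert('b')): buffer="gsqgbkgbrdqgb" (len 13), cursors c1@5 c2@8 c3@13, authorship ...11.22...33
After op 4 (insert('e')): buffer="gsqgbekgberdqgbe" (len 16), cursors c1@6 c2@10 c3@16, authorship ...111.222...333
After op 5 (insert('p')): buffer="gsqgbepkgbeprdqgbep" (len 19), cursors c1@7 c2@12 c3@19, authorship ...1111.2222...3333

Answer: 7 12 19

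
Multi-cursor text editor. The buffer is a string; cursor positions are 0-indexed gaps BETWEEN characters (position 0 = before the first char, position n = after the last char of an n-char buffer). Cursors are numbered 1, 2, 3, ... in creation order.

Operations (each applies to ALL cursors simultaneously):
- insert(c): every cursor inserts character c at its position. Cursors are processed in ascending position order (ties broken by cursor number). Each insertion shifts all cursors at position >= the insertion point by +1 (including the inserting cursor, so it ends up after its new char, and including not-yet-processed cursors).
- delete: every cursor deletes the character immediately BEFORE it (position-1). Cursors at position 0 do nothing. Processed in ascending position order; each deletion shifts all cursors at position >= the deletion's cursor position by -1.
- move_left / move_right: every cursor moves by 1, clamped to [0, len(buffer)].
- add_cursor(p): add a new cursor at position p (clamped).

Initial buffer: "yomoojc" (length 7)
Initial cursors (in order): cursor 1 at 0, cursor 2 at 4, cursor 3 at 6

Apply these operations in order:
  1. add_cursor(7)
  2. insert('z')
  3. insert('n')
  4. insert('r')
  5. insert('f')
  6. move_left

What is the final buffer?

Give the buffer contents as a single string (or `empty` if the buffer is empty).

Answer: znrfyomoznrfojznrfcznrf

Derivation:
After op 1 (add_cursor(7)): buffer="yomoojc" (len 7), cursors c1@0 c2@4 c3@6 c4@7, authorship .......
After op 2 (insert('z')): buffer="zyomozojzcz" (len 11), cursors c1@1 c2@6 c3@9 c4@11, authorship 1....2..3.4
After op 3 (insert('n')): buffer="znyomoznojznczn" (len 15), cursors c1@2 c2@8 c3@12 c4@15, authorship 11....22..33.44
After op 4 (insert('r')): buffer="znryomoznrojznrcznr" (len 19), cursors c1@3 c2@10 c3@15 c4@19, authorship 111....222..333.444
After op 5 (insert('f')): buffer="znrfyomoznrfojznrfcznrf" (len 23), cursors c1@4 c2@12 c3@18 c4@23, authorship 1111....2222..3333.4444
After op 6 (move_left): buffer="znrfyomoznrfojznrfcznrf" (len 23), cursors c1@3 c2@11 c3@17 c4@22, authorship 1111....2222..3333.4444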